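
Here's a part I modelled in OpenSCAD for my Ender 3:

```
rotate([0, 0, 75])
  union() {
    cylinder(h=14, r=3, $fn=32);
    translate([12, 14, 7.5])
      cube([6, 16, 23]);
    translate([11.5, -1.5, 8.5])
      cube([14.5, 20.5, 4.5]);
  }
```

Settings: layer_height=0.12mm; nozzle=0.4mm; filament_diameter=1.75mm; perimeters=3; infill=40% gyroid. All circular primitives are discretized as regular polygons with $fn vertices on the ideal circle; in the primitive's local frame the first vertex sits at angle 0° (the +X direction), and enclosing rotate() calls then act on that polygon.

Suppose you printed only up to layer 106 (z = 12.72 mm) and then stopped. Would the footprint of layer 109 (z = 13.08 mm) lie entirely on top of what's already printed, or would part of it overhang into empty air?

entirely on top

Compare the two slices. At z = 12.72: the r=3 cylinder gives a regular 32-gon of circumradius 3 (constant along its height) (area = (32/2)·3.000²·sin(360°/32) = 28.09 mm²); the cube at (12, 14) (footprint 6×16) is included at this height (area 96.00 mm²); the cube at (11.5, -1.5) (footprint 14.5×20.5) is included at this height (area 297.25 mm²); Merging all regions: the regions partially overlap — summed areas 421.34 mm² minus the doubly-counted overlap 30.00 mm² gives 391.34 mm² — area = 391.34 mm²; (rotated 75° about Z; rotation is an isometry so areas/perimeters/island counts are preserved). At z = 13.08: the cylinder: section is a regular 32-gon, circumradius r=3 (area = (32/2)·3.000²·sin(360°/32) = 28.09 mm²); the 6×16 cube at (12, 14) contributes its full rectangle (area 96.00 mm²); the cube at (11.5, -1.5) is not intersected at this z (z outside [8.5, 13]); Merging all regions: the 2 present regions are separate (no shared area or edge), so areas and boundary lengths simply add and each stays a separate island — area = 124.09 mm²; (whole slice rotated 75° about Z — lengths, areas and connectivity unchanged). Checking containment: the cross-section at z = 13.08 is a subset of the cross-section at z = 12.72.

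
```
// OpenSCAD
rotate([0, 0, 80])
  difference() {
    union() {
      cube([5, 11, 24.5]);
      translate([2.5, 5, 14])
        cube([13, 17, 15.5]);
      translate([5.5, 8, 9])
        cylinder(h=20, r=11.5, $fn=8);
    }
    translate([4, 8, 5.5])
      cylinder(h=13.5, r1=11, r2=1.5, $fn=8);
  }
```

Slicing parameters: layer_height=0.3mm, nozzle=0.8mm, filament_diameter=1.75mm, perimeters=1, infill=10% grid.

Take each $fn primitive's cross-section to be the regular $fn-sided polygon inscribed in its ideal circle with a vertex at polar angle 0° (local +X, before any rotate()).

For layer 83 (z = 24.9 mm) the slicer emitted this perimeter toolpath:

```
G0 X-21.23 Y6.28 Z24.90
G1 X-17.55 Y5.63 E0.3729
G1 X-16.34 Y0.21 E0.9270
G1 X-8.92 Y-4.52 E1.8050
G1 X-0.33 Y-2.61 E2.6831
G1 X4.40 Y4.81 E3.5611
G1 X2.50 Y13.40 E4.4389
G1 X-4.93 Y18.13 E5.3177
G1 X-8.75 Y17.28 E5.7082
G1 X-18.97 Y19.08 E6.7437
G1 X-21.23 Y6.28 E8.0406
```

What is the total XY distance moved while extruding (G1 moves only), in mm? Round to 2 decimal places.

80.58 mm

Sum the Euclidean lengths of each G1 segment: total = 80.58 mm.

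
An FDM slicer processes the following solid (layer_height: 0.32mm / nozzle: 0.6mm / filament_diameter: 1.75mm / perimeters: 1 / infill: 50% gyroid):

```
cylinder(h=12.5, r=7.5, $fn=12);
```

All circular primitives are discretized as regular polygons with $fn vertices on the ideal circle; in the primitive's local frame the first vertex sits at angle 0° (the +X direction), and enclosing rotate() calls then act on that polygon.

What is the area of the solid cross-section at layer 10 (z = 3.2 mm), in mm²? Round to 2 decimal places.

168.75 mm²

At z = 3.2 mm: the r=7.5 cylinder contributes a regular 12-gon of circumradius 7.5 (area = (12/2)·7.500²·sin(360°/12) = 168.75 mm²). Overall, the cross-section is a single solid region. Net area = 168.75 mm².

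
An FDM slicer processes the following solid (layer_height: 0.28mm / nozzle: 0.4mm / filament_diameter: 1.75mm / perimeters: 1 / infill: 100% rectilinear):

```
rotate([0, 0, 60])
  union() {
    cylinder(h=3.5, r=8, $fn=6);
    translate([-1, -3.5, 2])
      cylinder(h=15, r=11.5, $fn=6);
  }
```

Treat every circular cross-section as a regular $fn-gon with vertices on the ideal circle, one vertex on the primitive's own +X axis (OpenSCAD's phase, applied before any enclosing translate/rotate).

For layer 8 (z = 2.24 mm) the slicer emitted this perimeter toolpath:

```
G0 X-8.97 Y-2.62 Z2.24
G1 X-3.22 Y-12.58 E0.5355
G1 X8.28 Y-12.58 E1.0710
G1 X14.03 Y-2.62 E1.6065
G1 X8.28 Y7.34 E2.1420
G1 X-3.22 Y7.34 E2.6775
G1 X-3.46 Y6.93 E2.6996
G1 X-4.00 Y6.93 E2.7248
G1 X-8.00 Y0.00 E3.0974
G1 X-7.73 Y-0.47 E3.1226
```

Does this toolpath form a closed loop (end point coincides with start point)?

no

Start point (G0): (-8.97, -2.62). End point (last G1): the path does not return to the start — open.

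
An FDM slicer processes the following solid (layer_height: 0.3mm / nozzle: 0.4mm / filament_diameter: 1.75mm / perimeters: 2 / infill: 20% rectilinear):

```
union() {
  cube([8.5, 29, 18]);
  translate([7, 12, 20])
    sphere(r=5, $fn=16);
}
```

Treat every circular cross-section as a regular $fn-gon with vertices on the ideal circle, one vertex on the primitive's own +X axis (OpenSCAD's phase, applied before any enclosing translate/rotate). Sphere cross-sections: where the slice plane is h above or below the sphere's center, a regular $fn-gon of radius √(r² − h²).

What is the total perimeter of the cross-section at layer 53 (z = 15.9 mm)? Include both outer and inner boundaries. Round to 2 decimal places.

75.98 mm

At z = 15.9 mm: the 8.5×29 cube contributes its full rectangle (perimeter 75.00 mm); the sphere at (7, 12): section is a regular 16-gon, circumradius = √(r²−h²) = √(5²−4.1²) = 2.862 (perimeter = 2·16·2.862·sin(180°/16) = 17.87 mm); Combining (union): the regions partially overlap (shared area 20.60 mm²), so the edge portions inside another operand are dropped and the merged outline is re-measured after clipping — boundary = 75.98 mm. Overall, the cross-section is a single solid region. Total boundary length (outer) = 75.98 mm.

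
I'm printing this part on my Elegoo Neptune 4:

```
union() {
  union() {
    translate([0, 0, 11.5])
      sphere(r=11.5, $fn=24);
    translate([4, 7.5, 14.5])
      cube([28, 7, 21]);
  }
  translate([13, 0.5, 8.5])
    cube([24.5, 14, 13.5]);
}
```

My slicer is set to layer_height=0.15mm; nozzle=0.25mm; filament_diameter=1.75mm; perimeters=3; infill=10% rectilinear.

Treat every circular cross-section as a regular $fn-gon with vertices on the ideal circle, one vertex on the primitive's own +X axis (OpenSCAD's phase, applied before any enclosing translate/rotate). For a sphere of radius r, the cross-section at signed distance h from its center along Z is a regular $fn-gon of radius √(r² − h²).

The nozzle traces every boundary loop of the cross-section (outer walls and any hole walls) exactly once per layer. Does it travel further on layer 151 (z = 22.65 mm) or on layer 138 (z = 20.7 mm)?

Layer 151 (z = 22.65): the sphere: section is a regular 24-gon, circumradius = √(r²−h²) = √(11.5²−11.15²) = 2.816 (perimeter = 2·24·2.816·sin(180°/24) = 17.64 mm); the cube at (4, 7.5) (footprint 28×7) is included at this height (perimeter 70.00 mm); Taking the union: the 2 present regions are separate (no shared area or edge), so areas and boundary lengths simply add and each stays a separate island — boundary = 87.64 mm; the cube at (13, 0.5) is not intersected at this z (z outside [8.5, 22]); Combining (union): only that combined region is present, so the union is just that shape — boundary = 87.64 mm. So its perimeter = 87.64 mm. Layer 138 (z = 20.7): the sphere: section is a regular 24-gon, circumradius = √(r²−h²) = √(11.5²−9.2²) = 6.900 (perimeter = 2·24·6.900·sin(180°/24) = 43.23 mm); the cube at (4, 7.5) (footprint 28×7) is included at this height (perimeter 70.00 mm); Combining (union): the 2 present regions are separate (no shared area or edge), so areas and boundary lengths simply add and each stays a separate island — boundary = 113.23 mm; the cube at (13, 0.5) is present — its section is the full 24.5×14 rectangle (perimeter 77.00 mm); Merging all regions: the regions partially overlap (shared area 133.00 mm²), so the edge portions inside another operand are dropped and the merged outline is re-measured after clipping — boundary = 138.23 mm. So its perimeter = 138.23 mm. Layer 138 is larger (138.23 vs 87.64 mm).

layer 138 (z = 20.7 mm)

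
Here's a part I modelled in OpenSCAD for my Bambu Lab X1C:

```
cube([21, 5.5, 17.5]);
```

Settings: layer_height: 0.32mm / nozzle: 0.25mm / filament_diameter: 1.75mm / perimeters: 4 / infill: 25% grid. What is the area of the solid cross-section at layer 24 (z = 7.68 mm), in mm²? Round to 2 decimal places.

At z = 7.68 mm: the 21×5.5 cube contributes its full rectangle (area 115.50 mm²). Overall, the cross-section is a single solid region. Net area = 115.50 mm².

115.50 mm²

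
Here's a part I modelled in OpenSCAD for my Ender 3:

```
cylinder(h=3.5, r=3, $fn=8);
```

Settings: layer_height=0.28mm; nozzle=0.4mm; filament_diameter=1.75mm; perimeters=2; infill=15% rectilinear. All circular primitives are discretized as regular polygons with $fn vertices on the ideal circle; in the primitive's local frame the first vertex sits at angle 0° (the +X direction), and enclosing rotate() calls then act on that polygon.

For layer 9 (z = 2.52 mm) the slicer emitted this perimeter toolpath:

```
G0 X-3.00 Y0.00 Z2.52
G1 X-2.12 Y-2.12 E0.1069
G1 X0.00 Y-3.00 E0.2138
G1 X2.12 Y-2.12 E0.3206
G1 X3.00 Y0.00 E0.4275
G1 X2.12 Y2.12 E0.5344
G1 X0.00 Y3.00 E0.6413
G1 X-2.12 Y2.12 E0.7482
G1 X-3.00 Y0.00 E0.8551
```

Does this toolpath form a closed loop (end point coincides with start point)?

yes

Start point (G0): (-3.00, 0.00). End point (last G1): the path returns to the start — closed.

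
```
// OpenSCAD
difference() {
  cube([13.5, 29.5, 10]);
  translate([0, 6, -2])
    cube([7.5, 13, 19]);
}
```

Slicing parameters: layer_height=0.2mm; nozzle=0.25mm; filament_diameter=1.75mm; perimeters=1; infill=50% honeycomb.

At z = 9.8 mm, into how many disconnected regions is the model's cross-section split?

At z = 9.8 mm: the cube is present — its section is the full 13.5×29.5 rectangle; the cube at (0, 6) (footprint 7.5×13) is included at this height; After the difference (first − rest): starting from the 13.5×29.5 cube, the 7.5×13 cube at (0, 6) lies inside it touching the edge (removes its full 97.50 mm²) — 1 connected region. The result has 1 disconnected region.

1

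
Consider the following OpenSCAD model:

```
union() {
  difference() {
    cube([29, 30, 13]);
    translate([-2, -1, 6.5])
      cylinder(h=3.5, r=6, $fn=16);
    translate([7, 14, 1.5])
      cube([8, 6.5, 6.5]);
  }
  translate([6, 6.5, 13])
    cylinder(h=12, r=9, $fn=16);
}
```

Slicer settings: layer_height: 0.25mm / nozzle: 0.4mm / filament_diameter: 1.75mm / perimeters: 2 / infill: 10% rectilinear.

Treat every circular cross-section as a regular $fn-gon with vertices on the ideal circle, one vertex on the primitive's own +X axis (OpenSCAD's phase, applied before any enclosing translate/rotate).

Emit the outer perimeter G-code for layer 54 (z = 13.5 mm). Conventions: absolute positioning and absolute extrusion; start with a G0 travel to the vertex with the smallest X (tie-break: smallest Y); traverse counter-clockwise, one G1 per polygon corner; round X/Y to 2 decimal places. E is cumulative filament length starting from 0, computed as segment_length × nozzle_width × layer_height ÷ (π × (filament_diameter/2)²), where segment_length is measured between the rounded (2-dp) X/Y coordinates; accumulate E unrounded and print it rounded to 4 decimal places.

At z = 13.5 mm: the cube is not intersected at this z (z outside [0, 13]); the cylinder at (-2, -1) is absent (z outside [6.5, 10]); the cube at (7, 14) is not intersected at this z (z outside [1.5, 8]); Taking the first minus the rest: the first operand is absent here, so nothing remains; the r=9 cylinder at (6, 6.5) gives a regular 16-gon of circumradius 9 (constant along its height); Taking the union: only the r=9 cylinder at (6, 6.5) is present, so the union is just that shape — 1 connected region. The outline is a single polygon with 16 vertices. Extrusion per mm of travel: 0.4 × 0.25 / (π × 0.875²) = 0.041575. Accumulating E over each segment gives final E = 2.3348.

G0 X-3.00 Y6.50 Z13.50
G1 X-2.31 Y3.06 E0.1459
G1 X-0.36 Y0.14 E0.2918
G1 X2.56 Y-1.81 E0.4378
G1 X6.00 Y-2.50 E0.5837
G1 X9.44 Y-1.81 E0.7296
G1 X12.36 Y0.14 E0.8755
G1 X14.31 Y3.06 E1.0215
G1 X15.00 Y6.50 E1.1674
G1 X14.31 Y9.94 E1.3133
G1 X12.36 Y12.86 E1.4592
G1 X9.44 Y14.81 E1.6052
G1 X6.00 Y15.50 E1.7511
G1 X2.56 Y14.81 E1.8970
G1 X-0.36 Y12.86 E2.0429
G1 X-2.31 Y9.94 E2.1889
G1 X-3.00 Y6.50 E2.3348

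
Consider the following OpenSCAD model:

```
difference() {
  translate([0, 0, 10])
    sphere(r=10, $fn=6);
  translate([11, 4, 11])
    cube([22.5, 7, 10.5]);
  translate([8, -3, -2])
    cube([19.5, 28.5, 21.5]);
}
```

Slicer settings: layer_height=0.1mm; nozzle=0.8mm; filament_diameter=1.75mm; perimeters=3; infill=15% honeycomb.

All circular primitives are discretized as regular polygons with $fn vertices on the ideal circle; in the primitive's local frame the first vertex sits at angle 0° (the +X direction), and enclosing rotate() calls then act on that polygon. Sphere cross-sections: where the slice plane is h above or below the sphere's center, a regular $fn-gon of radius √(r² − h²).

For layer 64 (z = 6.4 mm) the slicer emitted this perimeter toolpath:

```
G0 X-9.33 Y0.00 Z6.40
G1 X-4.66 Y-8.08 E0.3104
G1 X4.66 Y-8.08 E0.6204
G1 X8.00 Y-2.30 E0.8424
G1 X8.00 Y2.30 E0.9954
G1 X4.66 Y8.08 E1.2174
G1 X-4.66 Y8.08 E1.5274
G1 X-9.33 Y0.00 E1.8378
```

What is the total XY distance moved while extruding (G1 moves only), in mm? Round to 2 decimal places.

Sum the Euclidean lengths of each G1 segment: total = 55.26 mm.

55.26 mm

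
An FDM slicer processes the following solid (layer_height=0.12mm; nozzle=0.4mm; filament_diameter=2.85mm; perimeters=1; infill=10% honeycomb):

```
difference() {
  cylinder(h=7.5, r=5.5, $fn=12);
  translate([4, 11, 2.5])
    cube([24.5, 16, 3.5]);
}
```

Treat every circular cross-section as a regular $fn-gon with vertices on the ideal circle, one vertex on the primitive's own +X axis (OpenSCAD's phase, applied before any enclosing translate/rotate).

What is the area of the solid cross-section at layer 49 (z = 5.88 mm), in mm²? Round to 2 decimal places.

90.75 mm²

At z = 5.88 mm: the r=5.5 cylinder gives a regular 12-gon of circumradius 5.5 (constant along its height) (area = (12/2)·5.500²·sin(360°/12) = 90.75 mm²); the 24.5×16 cube at (4, 11) contributes its full rectangle (area 392.00 mm²); Taking the first minus the rest: starting from the r=5.5 cylinder (90.75 mm²), the 24.5×16 cube at (4, 11) misses the remaining region (no effect) — area = 90.75 mm². Overall, the cross-section is a single solid region. Net area = 90.75 mm².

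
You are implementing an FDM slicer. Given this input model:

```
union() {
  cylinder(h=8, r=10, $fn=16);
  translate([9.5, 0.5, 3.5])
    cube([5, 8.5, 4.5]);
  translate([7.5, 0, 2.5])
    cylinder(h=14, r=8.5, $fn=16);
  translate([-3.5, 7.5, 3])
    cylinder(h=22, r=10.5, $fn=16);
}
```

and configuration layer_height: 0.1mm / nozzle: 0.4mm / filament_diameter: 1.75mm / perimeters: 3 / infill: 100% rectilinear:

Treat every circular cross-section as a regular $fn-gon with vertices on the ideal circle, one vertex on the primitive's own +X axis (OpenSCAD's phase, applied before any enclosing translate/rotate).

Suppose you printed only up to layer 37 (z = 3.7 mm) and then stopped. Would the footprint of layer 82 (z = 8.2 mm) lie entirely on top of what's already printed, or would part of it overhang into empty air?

Compare the two slices. At z = 3.7: the r=10 cylinder contributes a regular 16-gon of circumradius 10 (area = (16/2)·10.000²·sin(360°/16) = 306.15 mm²); the cube at (9.5, 0.5) is present — its section is the full 5×8.5 rectangle (area 42.50 mm²); the r=8.5 cylinder at (7.5, 0) gives a regular 16-gon of circumradius 8.5 (constant along its height) (area = (16/2)·8.500²·sin(360°/16) = 221.19 mm²); the cylinder at (-3.5, 7.5): section is a regular 16-gon, circumradius r=10.5 (area = (16/2)·10.500²·sin(360°/16) = 337.53 mm²); Combining (union): the regions partially overlap — summed areas 907.36 mm² minus the doubly-counted overlap 319.24 mm² gives 588.12 mm² — area = 588.12 mm². At z = 8.2: the cylinder is absent (z outside [0, 8]); the cube at (9.5, 0.5) does not reach this height (z outside [3.5, 8]); the r=8.5 cylinder at (7.5, 0) contributes a regular 16-gon of circumradius 8.5 (area = (16/2)·8.500²·sin(360°/16) = 221.19 mm²); the r=10.5 cylinder at (-3.5, 7.5) contributes a regular 16-gon of circumradius 10.5 (area = (16/2)·10.500²·sin(360°/16) = 337.53 mm²); Taking the union: the regions partially overlap — summed areas 558.72 mm² minus the doubly-counted overlap 49.15 mm² gives 509.57 mm² — area = 509.57 mm². Checking containment: the cross-section at z = 8.2 is a subset of the cross-section at z = 3.7.

entirely on top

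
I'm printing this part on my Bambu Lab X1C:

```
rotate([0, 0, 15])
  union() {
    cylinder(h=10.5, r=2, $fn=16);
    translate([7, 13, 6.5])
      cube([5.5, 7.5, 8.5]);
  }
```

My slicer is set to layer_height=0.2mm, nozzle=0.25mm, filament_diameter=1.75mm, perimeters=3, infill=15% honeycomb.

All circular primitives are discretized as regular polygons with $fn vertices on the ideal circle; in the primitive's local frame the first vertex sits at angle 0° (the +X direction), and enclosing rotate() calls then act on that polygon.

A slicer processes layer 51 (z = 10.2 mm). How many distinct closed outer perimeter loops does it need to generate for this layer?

At z = 10.2 mm: the r=2 cylinder gives a regular 16-gon of circumradius 2 (constant along its height); the cube at (7, 13) (footprint 5.5×7.5) is included at this height; Merging all regions: the 2 present regions are separate (no shared area or edge), so areas and boundary lengths simply add and each stays a separate island — 2 connected regions; (whole slice rotated 15° about Z — lengths, areas and connectivity unchanged). The result has 2 disconnected regions.

2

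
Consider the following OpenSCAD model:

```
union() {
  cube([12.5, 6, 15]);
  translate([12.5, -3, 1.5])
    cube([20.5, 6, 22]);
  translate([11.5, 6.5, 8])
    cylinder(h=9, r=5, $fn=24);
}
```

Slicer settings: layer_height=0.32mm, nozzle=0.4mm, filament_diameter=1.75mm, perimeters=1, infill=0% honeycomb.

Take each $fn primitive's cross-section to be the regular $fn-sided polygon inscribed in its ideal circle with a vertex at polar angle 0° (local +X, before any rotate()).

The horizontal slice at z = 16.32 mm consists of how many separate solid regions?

1

At z = 16.32 mm: the cube is not intersected at this z (z outside [0, 15]); the 20.5×6 cube at (12.5, -3) contributes its full rectangle; the cylinder at (11.5, 6.5): section is a regular 24-gon, circumradius r=5; Merging all regions: the regions partially overlap (shared area 2.15 mm²), so overlapping operands fuse into one piece — 1 connected region. The result has 1 disconnected region.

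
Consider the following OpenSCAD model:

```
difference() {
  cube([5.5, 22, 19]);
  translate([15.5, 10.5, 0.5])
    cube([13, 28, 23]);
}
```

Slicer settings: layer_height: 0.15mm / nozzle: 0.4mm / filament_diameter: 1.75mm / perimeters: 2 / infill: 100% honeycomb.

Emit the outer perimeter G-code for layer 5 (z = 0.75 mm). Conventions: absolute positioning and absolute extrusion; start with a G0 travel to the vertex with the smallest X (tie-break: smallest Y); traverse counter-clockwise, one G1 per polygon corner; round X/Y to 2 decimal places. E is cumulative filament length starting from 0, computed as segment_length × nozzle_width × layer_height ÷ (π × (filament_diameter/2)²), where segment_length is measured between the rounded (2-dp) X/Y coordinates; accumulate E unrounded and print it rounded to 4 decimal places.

G0 X0.00 Y0.00 Z0.75
G1 X5.50 Y0.00 E0.1372
G1 X5.50 Y22.00 E0.6860
G1 X0.00 Y22.00 E0.8232
G1 X0.00 Y0.00 E1.3720

At z = 0.75 mm: the cube is present — its section is the full 5.5×22 rectangle; the 13×28 cube at (15.5, 10.5) contributes its full rectangle; After the difference (first − rest): starting from the 5.5×22 cube, the 13×28 cube at (15.5, 10.5) misses the remaining region (no effect) — 1 connected region. The outline is a single polygon with 4 vertices. Extrusion per mm of travel: 0.4 × 0.15 / (π × 0.875²) = 0.024945. Accumulating E over each segment gives final E = 1.3720.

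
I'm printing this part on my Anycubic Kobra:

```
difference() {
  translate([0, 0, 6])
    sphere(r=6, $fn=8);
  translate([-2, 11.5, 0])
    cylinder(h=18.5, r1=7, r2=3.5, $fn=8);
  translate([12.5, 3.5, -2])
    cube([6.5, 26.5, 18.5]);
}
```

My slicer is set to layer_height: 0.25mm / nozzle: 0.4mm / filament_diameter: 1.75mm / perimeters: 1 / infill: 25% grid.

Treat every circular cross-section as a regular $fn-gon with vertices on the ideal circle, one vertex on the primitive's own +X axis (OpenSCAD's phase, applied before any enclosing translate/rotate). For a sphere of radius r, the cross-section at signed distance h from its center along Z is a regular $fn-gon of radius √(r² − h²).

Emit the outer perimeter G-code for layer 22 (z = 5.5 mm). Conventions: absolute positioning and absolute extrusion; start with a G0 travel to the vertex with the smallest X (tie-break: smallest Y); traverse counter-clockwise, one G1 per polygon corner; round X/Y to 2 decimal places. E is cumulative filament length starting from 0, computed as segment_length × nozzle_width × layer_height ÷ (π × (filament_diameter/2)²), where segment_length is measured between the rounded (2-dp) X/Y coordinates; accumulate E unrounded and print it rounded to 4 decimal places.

At z = 5.5 mm: the sphere: section is a regular 8-gon, circumradius = √(r²−h²) = √(6²−0.5²) = 5.979; the cone at (-2, 11.5): at t=0.297 of its height the radius interpolates to r₁+(r₂−r₁)t = 5.959, giving a regular 8-gon of that circumradius; the cube at (12.5, 3.5) (footprint 6.5×26.5) is included at this height; Taking the first minus the rest: starting from the r=6 sphere, the cone at (-2, 11.5) misses the remaining region (no effect); the 6.5×26.5 cube at (12.5, 3.5) misses the remaining region (no effect) — 1 connected region. The outline is a single polygon with 8 vertices. Extrusion per mm of travel: 0.4 × 0.25 / (π × 0.875²) = 0.041575. Accumulating E over each segment gives final E = 1.5226.

G0 X-5.98 Y0.00 Z5.50
G1 X-4.23 Y-4.23 E0.1903
G1 X0.00 Y-5.98 E0.3806
G1 X4.23 Y-4.23 E0.5710
G1 X5.98 Y0.00 E0.7613
G1 X4.23 Y4.23 E0.9516
G1 X0.00 Y5.98 E1.1419
G1 X-4.23 Y4.23 E1.3322
G1 X-5.98 Y0.00 E1.5226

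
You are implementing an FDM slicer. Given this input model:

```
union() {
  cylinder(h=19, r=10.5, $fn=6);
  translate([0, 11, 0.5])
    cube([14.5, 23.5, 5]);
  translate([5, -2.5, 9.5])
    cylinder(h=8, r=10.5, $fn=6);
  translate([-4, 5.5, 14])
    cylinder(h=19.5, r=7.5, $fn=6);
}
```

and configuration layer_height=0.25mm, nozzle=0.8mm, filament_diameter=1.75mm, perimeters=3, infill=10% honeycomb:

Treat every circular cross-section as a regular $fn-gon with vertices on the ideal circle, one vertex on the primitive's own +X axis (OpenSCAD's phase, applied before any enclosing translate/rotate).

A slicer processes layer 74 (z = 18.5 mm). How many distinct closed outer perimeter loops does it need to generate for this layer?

At z = 18.5 mm: the r=10.5 cylinder gives a regular 6-gon of circumradius 10.5 (constant along its height); the cube at (0, 11) does not reach this height (z outside [0.5, 5.5]); the cylinder at (5, -2.5) does not reach this height (z outside [9.5, 17.5]); the r=7.5 cylinder at (-4, 5.5) gives a regular 6-gon of circumradius 7.5 (constant along its height); Taking the union: the regions partially overlap (shared area 96.96 mm²), so overlapping operands fuse into one piece — 1 connected region. The result has 1 disconnected region.

1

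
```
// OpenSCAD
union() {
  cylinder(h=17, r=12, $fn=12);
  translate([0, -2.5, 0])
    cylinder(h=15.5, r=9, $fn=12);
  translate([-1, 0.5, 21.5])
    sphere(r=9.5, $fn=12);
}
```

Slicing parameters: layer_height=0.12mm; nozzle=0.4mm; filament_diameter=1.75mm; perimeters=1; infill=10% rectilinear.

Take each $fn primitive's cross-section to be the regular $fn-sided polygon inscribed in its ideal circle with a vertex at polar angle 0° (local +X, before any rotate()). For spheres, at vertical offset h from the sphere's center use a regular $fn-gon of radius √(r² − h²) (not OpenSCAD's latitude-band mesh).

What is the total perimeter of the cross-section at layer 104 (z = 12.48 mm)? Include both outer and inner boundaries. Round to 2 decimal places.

74.54 mm

At z = 12.48 mm: the cylinder: section is a regular 12-gon, circumradius r=12 (perimeter = 2·12·12.000·sin(180°/12) = 74.54 mm); the r=9 cylinder at (0, -2.5) gives a regular 12-gon of circumradius 9 (constant along its height) (perimeter = 2·12·9.000·sin(180°/12) = 55.90 mm); the sphere at (-1, 0.5): section is a regular 12-gon, circumradius = √(r²−h²) = √(9.5²−9.02²) = 2.982 (perimeter = 2·12·2.982·sin(180°/12) = 18.52 mm); Combining (union): the regions partially overlap (shared area 269.67 mm²), so the edge portions inside another operand are dropped and the merged outline is re-measured after clipping — boundary = 74.54 mm. Overall, the cross-section is a single solid region. Total boundary length (outer) = 74.54 mm.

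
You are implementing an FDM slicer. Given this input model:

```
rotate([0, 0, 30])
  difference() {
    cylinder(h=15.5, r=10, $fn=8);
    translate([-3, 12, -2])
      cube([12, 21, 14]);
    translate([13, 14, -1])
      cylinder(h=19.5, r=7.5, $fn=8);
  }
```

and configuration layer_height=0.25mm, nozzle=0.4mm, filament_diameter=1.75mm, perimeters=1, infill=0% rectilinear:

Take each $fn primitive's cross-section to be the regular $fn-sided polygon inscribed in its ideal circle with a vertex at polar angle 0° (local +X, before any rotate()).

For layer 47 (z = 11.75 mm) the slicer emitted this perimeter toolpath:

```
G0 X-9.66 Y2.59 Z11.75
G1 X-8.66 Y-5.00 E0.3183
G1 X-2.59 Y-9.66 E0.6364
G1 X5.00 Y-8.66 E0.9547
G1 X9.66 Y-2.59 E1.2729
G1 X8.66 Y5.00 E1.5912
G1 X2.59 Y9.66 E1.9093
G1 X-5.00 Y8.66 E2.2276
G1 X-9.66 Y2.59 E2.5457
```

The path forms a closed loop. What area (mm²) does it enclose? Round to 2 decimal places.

282.87 mm²

Apply the shoelace formula to the sequence of (X, Y) vertices; enclosed area = 282.87 mm².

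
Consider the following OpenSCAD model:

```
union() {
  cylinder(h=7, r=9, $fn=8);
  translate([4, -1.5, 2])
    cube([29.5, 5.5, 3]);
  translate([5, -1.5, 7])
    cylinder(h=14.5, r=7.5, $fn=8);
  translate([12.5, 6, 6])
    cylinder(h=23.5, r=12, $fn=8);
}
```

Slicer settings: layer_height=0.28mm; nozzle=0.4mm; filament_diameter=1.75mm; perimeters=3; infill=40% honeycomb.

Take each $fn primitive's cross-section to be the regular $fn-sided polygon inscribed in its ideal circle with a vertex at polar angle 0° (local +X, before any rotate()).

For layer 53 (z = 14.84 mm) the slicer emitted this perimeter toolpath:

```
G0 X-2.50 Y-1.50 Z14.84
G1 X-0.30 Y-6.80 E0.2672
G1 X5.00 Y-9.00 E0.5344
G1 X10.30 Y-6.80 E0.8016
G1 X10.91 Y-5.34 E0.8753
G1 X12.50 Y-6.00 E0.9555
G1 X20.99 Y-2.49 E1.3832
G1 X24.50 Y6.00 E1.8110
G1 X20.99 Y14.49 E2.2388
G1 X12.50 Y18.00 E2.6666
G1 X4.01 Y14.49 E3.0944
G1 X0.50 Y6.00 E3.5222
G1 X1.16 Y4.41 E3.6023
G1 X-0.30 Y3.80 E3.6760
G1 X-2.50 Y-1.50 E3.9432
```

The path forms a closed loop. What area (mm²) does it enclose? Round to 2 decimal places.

Apply the shoelace formula to the sequence of (X, Y) vertices; enclosed area = 488.32 mm².

488.32 mm²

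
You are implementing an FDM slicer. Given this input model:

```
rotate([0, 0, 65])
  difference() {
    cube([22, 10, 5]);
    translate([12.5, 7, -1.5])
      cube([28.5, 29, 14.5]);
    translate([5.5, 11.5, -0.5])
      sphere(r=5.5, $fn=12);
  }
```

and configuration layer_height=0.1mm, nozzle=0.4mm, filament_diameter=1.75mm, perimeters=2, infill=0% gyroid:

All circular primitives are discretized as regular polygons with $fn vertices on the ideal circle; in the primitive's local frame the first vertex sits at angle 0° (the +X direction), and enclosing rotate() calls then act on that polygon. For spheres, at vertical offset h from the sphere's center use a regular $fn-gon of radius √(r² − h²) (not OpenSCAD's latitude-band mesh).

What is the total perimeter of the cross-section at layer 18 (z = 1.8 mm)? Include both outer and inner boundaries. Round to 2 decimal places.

At z = 1.8 mm: the cube is present — its section is the full 22×10 rectangle (perimeter 64.00 mm); the cube at (12.5, 7) is present — its section is the full 28.5×29 rectangle (perimeter 115.00 mm); the r=5.5 sphere at (5.5, 11.5) contributes a regular 12-gon of circumradius √(5.5²−2.3²) = 4.996 (perimeter = 2·12·4.996·sin(180°/12) = 31.03 mm); Taking the first minus the rest: starting from the 22×10 cube, the 28.5×29 cube at (12.5, 7) partially overlaps it — only the 28.50 mm² overlap (of its 826.50 mm²) is removed, clipping the outline; the r=5.5 sphere at (5.5, 11.5) partially overlaps it — only the 23.05 mm² overlap (of its 74.88 mm²) is removed, clipping the outline — boundary = 67.22 mm; (whole slice rotated 65° about Z — lengths, areas and connectivity unchanged). Overall, the cross-section is a single solid region. Total boundary length (outer) = 67.22 mm.

67.22 mm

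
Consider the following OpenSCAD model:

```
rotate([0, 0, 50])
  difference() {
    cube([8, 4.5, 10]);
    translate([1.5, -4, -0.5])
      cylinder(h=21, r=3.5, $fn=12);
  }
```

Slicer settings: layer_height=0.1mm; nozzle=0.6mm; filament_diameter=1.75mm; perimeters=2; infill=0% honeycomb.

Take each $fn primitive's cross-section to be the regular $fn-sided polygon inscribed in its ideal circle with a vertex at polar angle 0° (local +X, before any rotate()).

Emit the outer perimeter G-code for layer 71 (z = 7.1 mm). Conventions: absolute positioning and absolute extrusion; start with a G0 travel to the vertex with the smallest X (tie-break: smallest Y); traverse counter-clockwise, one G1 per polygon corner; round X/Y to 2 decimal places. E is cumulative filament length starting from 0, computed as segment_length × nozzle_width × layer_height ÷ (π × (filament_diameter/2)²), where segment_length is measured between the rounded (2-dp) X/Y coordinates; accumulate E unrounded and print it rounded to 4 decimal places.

G0 X-3.45 Y2.89 Z7.10
G1 X0.00 Y0.00 E0.1123
G1 X5.14 Y6.13 E0.3118
G1 X1.70 Y9.02 E0.4239
G1 X-3.45 Y2.89 E0.6236

At z = 7.1 mm: the cube (footprint 8×4.5) is included at this height; the r=3.5 cylinder at (1.5, -4) contributes a regular 12-gon of circumradius 3.5; Subtracting the remaining from the first: starting from the 8×4.5 cube, the r=3.5 cylinder at (1.5, -4) misses the remaining region (no effect) — 1 connected region; (rotated 50° about Z; rotation is an isometry so areas/perimeters/island counts are preserved). The outline is a single polygon with 4 vertices. Extrusion per mm of travel: 0.6 × 0.1 / (π × 0.875²) = 0.024945. Accumulating E over each segment gives final E = 0.6236.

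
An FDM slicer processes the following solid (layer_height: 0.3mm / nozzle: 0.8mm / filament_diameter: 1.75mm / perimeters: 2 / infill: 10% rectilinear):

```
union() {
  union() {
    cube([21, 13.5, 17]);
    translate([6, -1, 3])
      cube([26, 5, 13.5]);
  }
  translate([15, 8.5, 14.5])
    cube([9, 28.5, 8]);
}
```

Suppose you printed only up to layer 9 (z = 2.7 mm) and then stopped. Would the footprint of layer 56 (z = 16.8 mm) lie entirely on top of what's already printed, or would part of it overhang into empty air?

part overhangs

Compare the two slices. At z = 2.7: the cube is present — its section is the full 21×13.5 rectangle (area 283.50 mm²); the cube at (6, -1) does not reach this height (z outside [3, 16.5]); Merging all regions: only the 21×13.5 cube is present, so the union is just that shape — area = 283.50 mm²; the cube at (15, 8.5) is absent (z outside [14.5, 22.5]); Taking the union: only that combined region is present, so the union is just that shape — area = 283.50 mm². At z = 16.8: the cube is present — its section is the full 21×13.5 rectangle (area 283.50 mm²); the cube at (6, -1) is absent (z outside [3, 16.5]); Taking the union: only the 21×13.5 cube is present, so the union is just that shape — area = 283.50 mm²; the cube at (15, 8.5) is present — its section is the full 9×28.5 rectangle (area 256.50 mm²); Combining (union): the regions partially overlap — summed areas 540.00 mm² minus the doubly-counted overlap 30.00 mm² gives 510.00 mm² — area = 510.00 mm². Checking containment: at z = 16.8 the cross-section extends beyond the z = 2.7 cross-section by about 226.50 mm².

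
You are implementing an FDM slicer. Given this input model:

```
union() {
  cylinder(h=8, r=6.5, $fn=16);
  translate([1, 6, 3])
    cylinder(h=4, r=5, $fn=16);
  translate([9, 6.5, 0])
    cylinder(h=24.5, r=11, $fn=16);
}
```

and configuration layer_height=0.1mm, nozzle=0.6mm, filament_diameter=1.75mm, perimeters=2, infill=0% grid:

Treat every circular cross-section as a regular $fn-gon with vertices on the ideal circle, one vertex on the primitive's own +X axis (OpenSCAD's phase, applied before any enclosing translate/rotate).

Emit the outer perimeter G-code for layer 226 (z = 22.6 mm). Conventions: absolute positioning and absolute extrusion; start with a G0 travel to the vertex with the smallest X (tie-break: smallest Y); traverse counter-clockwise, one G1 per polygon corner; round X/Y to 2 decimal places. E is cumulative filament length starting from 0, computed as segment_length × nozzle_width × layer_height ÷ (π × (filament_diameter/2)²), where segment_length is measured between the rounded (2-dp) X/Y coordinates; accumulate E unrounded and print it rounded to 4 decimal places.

G0 X-2.00 Y6.50 Z22.60
G1 X-1.16 Y2.29 E0.1071
G1 X1.22 Y-1.28 E0.2141
G1 X4.79 Y-3.66 E0.3211
G1 X9.00 Y-4.50 E0.4282
G1 X13.21 Y-3.66 E0.5353
G1 X16.78 Y-1.28 E0.6424
G1 X19.16 Y2.29 E0.7494
G1 X20.00 Y6.50 E0.8565
G1 X19.16 Y10.71 E0.9636
G1 X16.78 Y14.28 E1.0706
G1 X13.21 Y16.66 E1.1776
G1 X9.00 Y17.50 E1.2847
G1 X4.79 Y16.66 E1.3918
G1 X1.22 Y14.28 E1.4988
G1 X-1.16 Y10.71 E1.6059
G1 X-2.00 Y6.50 E1.7129

At z = 22.6 mm: the cylinder does not reach this height (z outside [0, 8]); the cylinder at (1, 6) is not intersected at this z (z outside [3, 7]); the r=11 cylinder at (9, 6.5) gives a regular 16-gon of circumradius 11 (constant along its height); Merging all regions: only the r=11 cylinder at (9, 6.5) is present, so the union is just that shape — 1 connected region. The outline is a single polygon with 16 vertices. Extrusion per mm of travel: 0.6 × 0.1 / (π × 0.875²) = 0.024945. Accumulating E over each segment gives final E = 1.7129.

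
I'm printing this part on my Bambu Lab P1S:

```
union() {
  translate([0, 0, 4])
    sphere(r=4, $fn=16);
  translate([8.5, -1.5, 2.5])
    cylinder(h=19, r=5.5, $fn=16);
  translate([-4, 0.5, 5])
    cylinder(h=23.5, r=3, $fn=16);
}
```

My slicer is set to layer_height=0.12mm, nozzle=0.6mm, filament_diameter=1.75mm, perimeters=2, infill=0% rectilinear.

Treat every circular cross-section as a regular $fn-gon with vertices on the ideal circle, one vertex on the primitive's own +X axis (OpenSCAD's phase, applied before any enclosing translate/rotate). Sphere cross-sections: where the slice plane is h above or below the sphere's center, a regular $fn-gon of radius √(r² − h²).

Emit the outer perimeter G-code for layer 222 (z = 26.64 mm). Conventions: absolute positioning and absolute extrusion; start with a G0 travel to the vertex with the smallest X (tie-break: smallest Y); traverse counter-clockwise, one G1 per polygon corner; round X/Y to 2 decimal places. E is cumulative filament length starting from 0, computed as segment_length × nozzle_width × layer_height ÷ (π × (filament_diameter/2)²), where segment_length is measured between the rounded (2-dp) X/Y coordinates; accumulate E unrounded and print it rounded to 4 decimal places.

G0 X-7.00 Y0.50 Z26.64
G1 X-6.77 Y-0.65 E0.0351
G1 X-6.12 Y-1.62 E0.0701
G1 X-5.15 Y-2.27 E0.1050
G1 X-4.00 Y-2.50 E0.1401
G1 X-2.85 Y-2.27 E0.1752
G1 X-1.88 Y-1.62 E0.2102
G1 X-1.23 Y-0.65 E0.2451
G1 X-1.00 Y0.50 E0.2802
G1 X-1.23 Y1.65 E0.3153
G1 X-1.88 Y2.62 E0.3503
G1 X-2.85 Y3.27 E0.3852
G1 X-4.00 Y3.50 E0.4204
G1 X-5.15 Y3.27 E0.4555
G1 X-6.12 Y2.62 E0.4904
G1 X-6.77 Y1.65 E0.5254
G1 X-7.00 Y0.50 E0.5605

At z = 26.64 mm: the sphere does not reach this height (|z−center|=22.640 > r=4); the cylinder at (8.5, -1.5) does not reach this height (z outside [2.5, 21.5]); the cylinder at (-4, 0.5): section is a regular 16-gon, circumradius r=3; Combining (union): only the r=3 cylinder at (-4, 0.5) is present, so the union is just that shape — 1 connected region. The outline is a single polygon with 16 vertices. Extrusion per mm of travel: 0.6 × 0.12 / (π × 0.875²) = 0.029934. Accumulating E over each segment gives final E = 0.5605.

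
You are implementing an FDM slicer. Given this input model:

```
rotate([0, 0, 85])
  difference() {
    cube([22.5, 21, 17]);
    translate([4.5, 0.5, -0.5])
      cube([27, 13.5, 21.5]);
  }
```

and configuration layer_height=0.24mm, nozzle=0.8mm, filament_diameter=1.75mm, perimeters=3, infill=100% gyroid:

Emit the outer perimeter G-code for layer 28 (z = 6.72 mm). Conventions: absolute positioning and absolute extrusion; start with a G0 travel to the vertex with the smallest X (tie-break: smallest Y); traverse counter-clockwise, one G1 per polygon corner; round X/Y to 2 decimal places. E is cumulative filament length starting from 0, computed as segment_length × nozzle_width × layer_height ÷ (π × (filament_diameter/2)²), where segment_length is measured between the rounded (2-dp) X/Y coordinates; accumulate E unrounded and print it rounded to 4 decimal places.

G0 X-20.92 Y1.83 Z6.72
G1 X0.00 Y0.00 E1.6763
G1 X1.96 Y22.41 E3.4720
G1 X1.46 Y22.46 E3.5121
G1 X-0.11 Y4.53 E4.9488
G1 X-13.55 Y5.70 E6.0257
G1 X-11.99 Y23.63 E7.4624
G1 X-18.96 Y24.24 E8.0209
G1 X-20.92 Y1.83 E9.8166

At z = 6.72 mm: the cube (footprint 22.5×21) is included at this height; the cube at (4.5, 0.5) (footprint 27×13.5) is included at this height; After the difference (first − rest): starting from the 22.5×21 cube, the 27×13.5 cube at (4.5, 0.5) partially overlaps it — only the 243.00 mm² overlap (of its 364.50 mm²) is removed, clipping the outline — 1 connected region; (whole slice rotated 85° about Z — lengths, areas and connectivity unchanged). The outline is a single polygon with 8 vertices. Extrusion per mm of travel: 0.8 × 0.24 / (π × 0.875²) = 0.079824. Accumulating E over each segment gives final E = 9.8166.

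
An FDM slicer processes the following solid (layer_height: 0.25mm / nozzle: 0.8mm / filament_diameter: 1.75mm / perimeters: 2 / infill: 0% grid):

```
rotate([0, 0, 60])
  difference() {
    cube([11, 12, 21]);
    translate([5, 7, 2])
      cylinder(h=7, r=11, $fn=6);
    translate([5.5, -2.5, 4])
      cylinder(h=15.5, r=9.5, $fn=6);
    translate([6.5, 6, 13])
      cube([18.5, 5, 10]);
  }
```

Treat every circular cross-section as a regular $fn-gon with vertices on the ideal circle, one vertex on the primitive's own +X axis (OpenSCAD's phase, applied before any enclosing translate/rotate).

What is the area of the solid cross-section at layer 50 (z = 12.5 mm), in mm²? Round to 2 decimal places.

At z = 12.5 mm: the cube (footprint 11×12) is included at this height (area 132.00 mm²); the cylinder at (5, 7) is absent (z outside [2, 9]); the r=9.5 cylinder at (5.5, -2.5) gives a regular 6-gon of circumradius 9.5 (constant along its height) (area = (6/2)·9.500²·sin(360°/6) = 234.48 mm²); the cube at (6.5, 6) is absent (z outside [13, 23]); Subtracting the remaining from the first: starting from the 11×12 cube (132.00 mm²), the r=9.5 cylinder at (5.5, -2.5) partially overlaps it — only the 62.03 mm² overlap (of its 234.48 mm²) is removed, clipping the outline — area = 69.97 mm²; (rotated 60° about Z; rotation is an isometry so areas/perimeters/island counts are preserved). Overall, the cross-section is a single solid region. Net area = 69.97 mm².

69.97 mm²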